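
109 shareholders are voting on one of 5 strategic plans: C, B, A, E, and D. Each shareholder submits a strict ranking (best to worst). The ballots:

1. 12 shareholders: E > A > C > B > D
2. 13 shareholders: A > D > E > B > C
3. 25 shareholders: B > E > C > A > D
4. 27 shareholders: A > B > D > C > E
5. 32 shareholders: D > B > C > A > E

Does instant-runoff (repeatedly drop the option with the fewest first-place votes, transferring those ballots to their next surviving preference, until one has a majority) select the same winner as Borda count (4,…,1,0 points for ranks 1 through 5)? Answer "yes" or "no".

Instant-runoff — R1 C 0, B 25, A 40, E 12, D 32 (C out); R2 B 25, A 40, E 12, D 32 (E out); R3 B 25, A 52, D 32 (B out); R4 A 77, D 32 (A winner). Winner: A.
Borda — scores: C 165, B 302, A 253, E 149, D 221. Winner: B.
The two methods disagree.

no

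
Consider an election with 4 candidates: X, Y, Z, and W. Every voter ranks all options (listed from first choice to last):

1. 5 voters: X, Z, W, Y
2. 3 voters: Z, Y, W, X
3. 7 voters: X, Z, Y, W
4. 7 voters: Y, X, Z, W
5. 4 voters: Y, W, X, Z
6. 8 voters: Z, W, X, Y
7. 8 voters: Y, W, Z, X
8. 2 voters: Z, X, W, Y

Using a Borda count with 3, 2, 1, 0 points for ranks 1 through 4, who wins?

Z

X: 5·3 + 3·0 + 7·3 + 7·2 + 4·1 + 8·1 + 8·0 + 2·2 = 66
Y: 5·0 + 3·2 + 7·1 + 7·3 + 4·3 + 8·0 + 8·3 + 2·0 = 70
Z: 5·2 + 3·3 + 7·2 + 7·1 + 4·0 + 8·3 + 8·1 + 2·3 = 78
W: 5·1 + 3·1 + 7·0 + 7·0 + 4·2 + 8·2 + 8·2 + 2·1 = 50
Z has the highest Borda score (78).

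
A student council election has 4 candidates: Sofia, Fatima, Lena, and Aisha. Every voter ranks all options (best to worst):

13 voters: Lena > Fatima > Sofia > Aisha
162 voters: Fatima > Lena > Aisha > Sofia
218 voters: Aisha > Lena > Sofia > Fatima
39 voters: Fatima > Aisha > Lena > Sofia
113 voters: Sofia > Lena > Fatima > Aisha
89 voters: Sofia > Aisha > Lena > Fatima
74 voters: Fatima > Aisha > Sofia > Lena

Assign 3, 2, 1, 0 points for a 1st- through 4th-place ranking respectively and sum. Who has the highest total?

Aisha

Sofia: 13·1 + 162·0 + 218·1 + 39·0 + 113·3 + 89·3 + 74·1 = 911
Fatima: 13·2 + 162·3 + 218·0 + 39·3 + 113·1 + 89·0 + 74·3 = 964
Lena: 13·3 + 162·2 + 218·2 + 39·1 + 113·2 + 89·1 + 74·0 = 1153
Aisha: 13·0 + 162·1 + 218·3 + 39·2 + 113·0 + 89·2 + 74·2 = 1220
Aisha has the highest Borda score (1220).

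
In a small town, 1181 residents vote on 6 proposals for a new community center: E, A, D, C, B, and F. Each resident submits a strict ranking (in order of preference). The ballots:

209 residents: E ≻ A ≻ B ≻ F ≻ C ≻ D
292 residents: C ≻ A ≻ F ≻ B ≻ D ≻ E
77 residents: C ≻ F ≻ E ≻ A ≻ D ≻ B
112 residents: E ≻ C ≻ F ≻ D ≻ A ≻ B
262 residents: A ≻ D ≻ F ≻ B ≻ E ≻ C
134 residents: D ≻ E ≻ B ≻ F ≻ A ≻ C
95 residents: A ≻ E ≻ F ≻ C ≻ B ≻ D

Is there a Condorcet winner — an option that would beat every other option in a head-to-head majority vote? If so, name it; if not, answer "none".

A vs E: 649–532 for A.
A vs D: 935–246 for A.
A vs C: 700–481 for A.
A vs B: 1047–134 for A.
A vs F: 858–323 for A.
A beats every other option head-to-head.

A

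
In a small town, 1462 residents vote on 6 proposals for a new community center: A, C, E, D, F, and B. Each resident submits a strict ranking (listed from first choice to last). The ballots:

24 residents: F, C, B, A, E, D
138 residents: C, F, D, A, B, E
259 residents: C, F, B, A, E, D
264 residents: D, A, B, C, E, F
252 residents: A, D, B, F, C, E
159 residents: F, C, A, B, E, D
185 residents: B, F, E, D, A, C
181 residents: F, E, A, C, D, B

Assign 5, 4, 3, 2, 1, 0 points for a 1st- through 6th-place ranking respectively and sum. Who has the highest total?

A: 24·2 + 138·2 + 259·2 + 264·4 + 252·5 + 159·3 + 185·1 + 181·3 = 4363
C: 24·4 + 138·5 + 259·5 + 264·2 + 252·1 + 159·4 + 185·0 + 181·2 = 3859
E: 24·1 + 138·0 + 259·1 + 264·1 + 252·0 + 159·1 + 185·3 + 181·4 = 1985
D: 24·0 + 138·3 + 259·0 + 264·5 + 252·4 + 159·0 + 185·2 + 181·1 = 3293
F: 24·5 + 138·4 + 259·4 + 264·0 + 252·2 + 159·5 + 185·4 + 181·5 = 4652
B: 24·3 + 138·1 + 259·3 + 264·3 + 252·3 + 159·2 + 185·5 + 181·0 = 3778
F has the highest Borda score (4652).

F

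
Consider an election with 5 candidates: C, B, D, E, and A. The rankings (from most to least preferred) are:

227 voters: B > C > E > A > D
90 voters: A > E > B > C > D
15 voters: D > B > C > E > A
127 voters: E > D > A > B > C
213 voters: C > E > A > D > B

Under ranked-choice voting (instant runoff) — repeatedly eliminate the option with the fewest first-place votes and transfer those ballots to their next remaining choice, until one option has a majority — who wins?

Round 1: C 213, B 227, D 15, E 127, A 90. Eliminate D.
Round 2: C 213, B 242, E 127, A 90. Eliminate A.
Round 3: C 213, B 242, E 217. Eliminate C.
Round 4: B 242, E 430. E has a majority.

E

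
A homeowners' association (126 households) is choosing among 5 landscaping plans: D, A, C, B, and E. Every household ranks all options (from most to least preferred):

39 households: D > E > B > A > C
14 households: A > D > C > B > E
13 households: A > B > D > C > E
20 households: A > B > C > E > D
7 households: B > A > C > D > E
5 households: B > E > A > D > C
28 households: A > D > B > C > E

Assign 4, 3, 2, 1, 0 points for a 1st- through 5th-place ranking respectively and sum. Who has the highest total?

D: 39·4 + 14·3 + 13·2 + 20·0 + 7·1 + 5·1 + 28·3 = 320
A: 39·1 + 14·4 + 13·4 + 20·4 + 7·3 + 5·2 + 28·4 = 370
C: 39·0 + 14·2 + 13·1 + 20·2 + 7·2 + 5·0 + 28·1 = 123
B: 39·2 + 14·1 + 13·3 + 20·3 + 7·4 + 5·4 + 28·2 = 295
E: 39·3 + 14·0 + 13·0 + 20·1 + 7·0 + 5·3 + 28·0 = 152
A has the highest Borda score (370).

A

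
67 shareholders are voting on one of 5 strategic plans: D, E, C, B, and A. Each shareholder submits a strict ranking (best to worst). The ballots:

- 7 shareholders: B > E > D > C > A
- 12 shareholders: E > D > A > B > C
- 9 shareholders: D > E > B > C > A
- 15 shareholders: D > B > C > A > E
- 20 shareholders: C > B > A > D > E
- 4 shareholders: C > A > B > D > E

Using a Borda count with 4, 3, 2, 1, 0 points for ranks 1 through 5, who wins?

D: 7·2 + 12·3 + 9·4 + 15·4 + 20·1 + 4·1 = 170
E: 7·3 + 12·4 + 9·3 + 15·0 + 20·0 + 4·0 = 96
C: 7·1 + 12·0 + 9·1 + 15·2 + 20·4 + 4·4 = 142
B: 7·4 + 12·1 + 9·2 + 15·3 + 20·3 + 4·2 = 171
A: 7·0 + 12·2 + 9·0 + 15·1 + 20·2 + 4·3 = 91
B has the highest Borda score (171).

B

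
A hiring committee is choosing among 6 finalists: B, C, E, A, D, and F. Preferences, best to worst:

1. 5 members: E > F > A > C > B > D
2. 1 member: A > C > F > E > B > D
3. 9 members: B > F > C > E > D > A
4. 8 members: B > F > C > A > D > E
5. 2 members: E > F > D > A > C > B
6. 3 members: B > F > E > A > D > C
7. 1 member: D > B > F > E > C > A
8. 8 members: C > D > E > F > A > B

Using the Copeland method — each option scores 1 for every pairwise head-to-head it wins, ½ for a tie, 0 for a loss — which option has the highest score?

B: beats C, E, A, D, and F → score 5.
C: beats E, A, and D; loses to B and F → score 3.
E: beats A and D; loses to B, C, and F → score 2.
A: loses to B, C, E, D, and F → score 0.
D: beats A; loses to B, C, E, and F → score 1.
F: beats C, E, A, and D; loses to B → score 4.
B has the best pairwise record.

B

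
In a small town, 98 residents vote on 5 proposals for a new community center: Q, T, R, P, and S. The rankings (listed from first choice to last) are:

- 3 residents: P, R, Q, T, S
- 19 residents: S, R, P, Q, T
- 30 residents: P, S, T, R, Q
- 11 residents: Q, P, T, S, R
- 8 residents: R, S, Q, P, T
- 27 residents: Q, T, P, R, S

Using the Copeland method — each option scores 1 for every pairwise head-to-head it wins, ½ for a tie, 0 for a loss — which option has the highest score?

Q: beats T; loses to R, P, and S → score 1.
T: beats R; loses to Q, P, and S → score 1.
R: beats Q; loses to T, P, and S → score 1.
P: beats Q, T, R, and S → score 4.
S: beats Q, T, and R; loses to P → score 3.
P has the best pairwise record.

P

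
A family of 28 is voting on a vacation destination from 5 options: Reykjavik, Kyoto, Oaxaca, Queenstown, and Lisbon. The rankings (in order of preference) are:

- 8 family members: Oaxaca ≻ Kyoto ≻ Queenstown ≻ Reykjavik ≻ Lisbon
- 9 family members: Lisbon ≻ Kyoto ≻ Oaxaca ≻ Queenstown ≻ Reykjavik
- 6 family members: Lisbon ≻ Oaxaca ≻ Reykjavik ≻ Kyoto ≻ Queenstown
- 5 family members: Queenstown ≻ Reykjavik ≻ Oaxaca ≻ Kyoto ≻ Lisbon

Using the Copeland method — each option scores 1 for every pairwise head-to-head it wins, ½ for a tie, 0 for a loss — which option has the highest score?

Lisbon

Reykjavik: loses to Kyoto, Oaxaca, Queenstown, and Lisbon → score 0.
Kyoto: beats Reykjavik and Queenstown; loses to Oaxaca and Lisbon → score 2.
Oaxaca: beats Reykjavik, Kyoto, and Queenstown; loses to Lisbon → score 3.
Queenstown: beats Reykjavik; loses to Kyoto, Oaxaca, and Lisbon → score 1.
Lisbon: beats Reykjavik, Kyoto, Oaxaca, and Queenstown → score 4.
Lisbon has the best pairwise record.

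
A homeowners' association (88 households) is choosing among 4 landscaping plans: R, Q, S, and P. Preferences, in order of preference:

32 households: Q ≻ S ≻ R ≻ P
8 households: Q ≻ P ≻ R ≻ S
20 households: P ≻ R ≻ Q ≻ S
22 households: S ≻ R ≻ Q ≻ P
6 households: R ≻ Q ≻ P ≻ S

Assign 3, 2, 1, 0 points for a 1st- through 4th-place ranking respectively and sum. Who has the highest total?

R: 32·1 + 8·1 + 20·2 + 22·2 + 6·3 = 142
Q: 32·3 + 8·3 + 20·1 + 22·1 + 6·2 = 174
S: 32·2 + 8·0 + 20·0 + 22·3 + 6·0 = 130
P: 32·0 + 8·2 + 20·3 + 22·0 + 6·1 = 82
Q has the highest Borda score (174).

Q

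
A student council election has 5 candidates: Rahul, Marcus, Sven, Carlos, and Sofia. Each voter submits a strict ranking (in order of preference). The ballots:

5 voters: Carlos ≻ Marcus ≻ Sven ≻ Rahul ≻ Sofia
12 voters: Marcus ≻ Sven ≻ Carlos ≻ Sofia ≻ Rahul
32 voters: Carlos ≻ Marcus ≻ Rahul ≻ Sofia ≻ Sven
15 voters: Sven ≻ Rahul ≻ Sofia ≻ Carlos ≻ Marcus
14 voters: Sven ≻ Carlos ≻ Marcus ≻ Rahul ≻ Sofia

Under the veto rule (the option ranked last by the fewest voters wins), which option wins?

Last-place votes: Rahul 12, Marcus 15, Sven 32, Carlos 0, Sofia 19.
Carlos is ranked last by the fewest voters, so Carlos wins.

Carlos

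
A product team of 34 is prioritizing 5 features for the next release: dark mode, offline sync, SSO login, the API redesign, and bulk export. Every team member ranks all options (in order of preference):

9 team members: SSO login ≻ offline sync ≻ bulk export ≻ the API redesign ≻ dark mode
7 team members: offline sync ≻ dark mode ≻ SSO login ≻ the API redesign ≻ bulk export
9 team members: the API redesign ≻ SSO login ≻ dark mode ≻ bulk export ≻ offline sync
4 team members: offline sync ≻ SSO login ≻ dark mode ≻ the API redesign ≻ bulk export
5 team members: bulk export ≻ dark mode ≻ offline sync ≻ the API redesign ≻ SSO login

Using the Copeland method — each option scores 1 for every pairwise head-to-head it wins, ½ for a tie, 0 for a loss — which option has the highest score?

SSO login

dark mode: beats bulk export; loses to offline sync, SSO login, and the API redesign → score 1.
offline sync: beats dark mode, the API redesign, and bulk export; loses to SSO login → score 3.
SSO login: beats dark mode, offline sync, the API redesign, and bulk export → score 4.
the API redesign: beats dark mode and bulk export; loses to offline sync and SSO login → score 2.
bulk export: loses to dark mode, offline sync, SSO login, and the API redesign → score 0.
SSO login has the best pairwise record.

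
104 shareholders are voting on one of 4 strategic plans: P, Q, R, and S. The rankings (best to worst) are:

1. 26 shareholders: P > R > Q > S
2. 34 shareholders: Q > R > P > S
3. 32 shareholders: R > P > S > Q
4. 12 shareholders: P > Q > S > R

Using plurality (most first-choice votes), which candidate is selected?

P

First-place votes: P 38, Q 34, R 32, S 0.
P has the most first-place votes.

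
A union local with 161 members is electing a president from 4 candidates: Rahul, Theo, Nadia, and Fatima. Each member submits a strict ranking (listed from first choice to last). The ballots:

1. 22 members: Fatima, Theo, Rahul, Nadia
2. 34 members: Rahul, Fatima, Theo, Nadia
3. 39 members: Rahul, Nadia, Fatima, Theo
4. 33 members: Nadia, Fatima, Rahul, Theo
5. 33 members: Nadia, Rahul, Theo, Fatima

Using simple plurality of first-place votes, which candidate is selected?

First-place votes: Rahul 73, Theo 0, Nadia 66, Fatima 22.
Rahul has the most first-place votes.

Rahul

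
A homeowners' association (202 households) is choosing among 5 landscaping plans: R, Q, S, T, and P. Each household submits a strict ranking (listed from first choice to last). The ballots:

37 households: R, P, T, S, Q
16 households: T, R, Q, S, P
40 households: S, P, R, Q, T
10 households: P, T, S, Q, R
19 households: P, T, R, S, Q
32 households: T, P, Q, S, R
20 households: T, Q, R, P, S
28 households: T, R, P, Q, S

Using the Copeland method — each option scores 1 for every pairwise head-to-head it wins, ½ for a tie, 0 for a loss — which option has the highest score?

P

R: beats Q and S; ties P; loses to T → score 2.5.
Q: loses to R, S, T, and P → score 0.
S: beats Q; loses to R, T, and P → score 1.
T: beats R, Q, and S; loses to P → score 3.
P: beats Q, S, and T; ties R → score 3.5.
P has the best pairwise record.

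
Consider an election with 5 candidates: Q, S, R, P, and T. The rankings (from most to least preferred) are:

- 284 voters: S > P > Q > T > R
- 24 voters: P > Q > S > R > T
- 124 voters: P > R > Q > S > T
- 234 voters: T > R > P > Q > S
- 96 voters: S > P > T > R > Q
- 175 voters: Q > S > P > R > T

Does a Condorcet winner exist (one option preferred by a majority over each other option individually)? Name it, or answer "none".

none

Checking pairwise contests:
P beats Q 762–175.
Q beats S 557–380.
Q beats R 483–454.
S beats P 555–382.
Q beats T 607–330.
Every option loses at least one head-to-head, so there is no Condorcet winner.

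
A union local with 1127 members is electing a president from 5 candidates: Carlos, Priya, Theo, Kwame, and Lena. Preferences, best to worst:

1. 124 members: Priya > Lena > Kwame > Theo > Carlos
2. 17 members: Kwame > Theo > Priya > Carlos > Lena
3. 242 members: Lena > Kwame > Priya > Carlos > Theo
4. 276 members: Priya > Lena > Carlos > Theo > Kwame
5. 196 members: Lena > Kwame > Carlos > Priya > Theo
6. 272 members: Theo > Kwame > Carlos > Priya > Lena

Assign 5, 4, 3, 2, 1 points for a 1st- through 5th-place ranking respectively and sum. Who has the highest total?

Lena

Carlos: 124·1 + 17·2 + 242·2 + 276·3 + 196·3 + 272·3 = 2874
Priya: 124·5 + 17·3 + 242·3 + 276·5 + 196·2 + 272·2 = 3713
Theo: 124·2 + 17·4 + 242·1 + 276·2 + 196·1 + 272·5 = 2666
Kwame: 124·3 + 17·5 + 242·4 + 276·1 + 196·4 + 272·4 = 3573
Lena: 124·4 + 17·1 + 242·5 + 276·4 + 196·5 + 272·1 = 4079
Lena has the highest Borda score (4079).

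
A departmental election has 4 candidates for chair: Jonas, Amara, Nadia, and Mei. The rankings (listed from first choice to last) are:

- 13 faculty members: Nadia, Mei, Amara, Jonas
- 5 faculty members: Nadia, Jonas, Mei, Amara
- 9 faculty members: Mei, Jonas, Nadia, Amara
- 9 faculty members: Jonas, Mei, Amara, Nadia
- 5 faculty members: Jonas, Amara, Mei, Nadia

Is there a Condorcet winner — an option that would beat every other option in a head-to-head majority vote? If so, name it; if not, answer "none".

Mei

Mei vs Jonas: 22–19 for Mei.
Mei vs Amara: 36–5 for Mei.
Mei vs Nadia: 23–18 for Mei.
Mei beats every other option head-to-head.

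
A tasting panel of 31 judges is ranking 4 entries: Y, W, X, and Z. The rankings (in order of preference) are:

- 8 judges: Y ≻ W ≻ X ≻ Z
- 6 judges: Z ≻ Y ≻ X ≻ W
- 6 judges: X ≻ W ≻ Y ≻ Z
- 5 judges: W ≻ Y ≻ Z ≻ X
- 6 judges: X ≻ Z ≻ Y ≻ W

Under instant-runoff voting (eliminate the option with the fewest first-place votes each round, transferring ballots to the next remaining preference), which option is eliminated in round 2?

Round 1: Y 8, W 5, X 12, Z 6. Eliminate W.
Round 2: Y 13, X 12, Z 6. Eliminate Z.

Z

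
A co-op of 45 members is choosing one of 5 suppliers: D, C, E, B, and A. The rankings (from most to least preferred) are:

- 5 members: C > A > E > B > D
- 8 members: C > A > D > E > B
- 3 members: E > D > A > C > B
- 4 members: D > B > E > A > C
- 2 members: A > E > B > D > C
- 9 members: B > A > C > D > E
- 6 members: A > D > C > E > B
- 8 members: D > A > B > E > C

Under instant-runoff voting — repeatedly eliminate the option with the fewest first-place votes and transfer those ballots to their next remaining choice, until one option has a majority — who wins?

Round 1: D 12, C 13, E 3, B 9, A 8. Eliminate E.
Round 2: D 15, C 13, B 9, A 8. Eliminate A.
Round 3: D 21, C 13, B 11. Eliminate B.
Round 4: D 23, C 22. D has a majority.

D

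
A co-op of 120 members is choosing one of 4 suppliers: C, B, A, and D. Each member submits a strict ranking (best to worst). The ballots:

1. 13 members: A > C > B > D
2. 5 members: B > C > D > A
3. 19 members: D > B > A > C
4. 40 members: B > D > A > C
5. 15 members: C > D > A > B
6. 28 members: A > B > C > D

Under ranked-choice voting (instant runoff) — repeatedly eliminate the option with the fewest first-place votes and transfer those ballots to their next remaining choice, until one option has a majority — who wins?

B

Round 1: C 15, B 45, A 41, D 19. Eliminate C.
Round 2: B 45, A 41, D 34. Eliminate D.
Round 3: B 64, A 56. B has a majority.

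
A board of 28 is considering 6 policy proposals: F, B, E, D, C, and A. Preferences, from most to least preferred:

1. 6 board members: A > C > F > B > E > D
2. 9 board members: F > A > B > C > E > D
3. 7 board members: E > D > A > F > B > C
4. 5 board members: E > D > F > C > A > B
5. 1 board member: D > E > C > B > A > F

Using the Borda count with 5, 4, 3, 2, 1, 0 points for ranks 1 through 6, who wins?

F: 6·3 + 9·5 + 7·2 + 5·3 + 1·0 = 92
B: 6·2 + 9·3 + 7·1 + 5·0 + 1·2 = 48
E: 6·1 + 9·1 + 7·5 + 5·5 + 1·4 = 79
D: 6·0 + 9·0 + 7·4 + 5·4 + 1·5 = 53
C: 6·4 + 9·2 + 7·0 + 5·2 + 1·3 = 55
A: 6·5 + 9·4 + 7·3 + 5·1 + 1·1 = 93
A has the highest Borda score (93).

A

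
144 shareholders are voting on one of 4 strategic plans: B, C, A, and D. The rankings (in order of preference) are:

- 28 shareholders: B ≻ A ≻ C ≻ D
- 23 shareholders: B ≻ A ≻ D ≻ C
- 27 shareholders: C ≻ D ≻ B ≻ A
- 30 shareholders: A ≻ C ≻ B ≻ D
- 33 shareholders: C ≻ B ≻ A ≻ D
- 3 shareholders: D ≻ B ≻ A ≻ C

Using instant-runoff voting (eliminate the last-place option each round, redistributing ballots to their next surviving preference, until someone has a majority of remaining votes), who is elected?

C

Round 1: B 51, C 60, A 30, D 3. Eliminate D.
Round 2: B 54, C 60, A 30. Eliminate A.
Round 3: B 54, C 90. C has a majority.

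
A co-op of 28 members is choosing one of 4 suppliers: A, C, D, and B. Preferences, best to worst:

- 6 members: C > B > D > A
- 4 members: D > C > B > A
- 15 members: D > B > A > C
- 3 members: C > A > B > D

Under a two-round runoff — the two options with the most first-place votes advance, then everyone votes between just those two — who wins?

Round 1 first-place votes: A 0, C 9, D 19, B 0.
D and C advance.
Runoff: D is preferred to C by 19 voters; C by 9.
D wins the runoff.

D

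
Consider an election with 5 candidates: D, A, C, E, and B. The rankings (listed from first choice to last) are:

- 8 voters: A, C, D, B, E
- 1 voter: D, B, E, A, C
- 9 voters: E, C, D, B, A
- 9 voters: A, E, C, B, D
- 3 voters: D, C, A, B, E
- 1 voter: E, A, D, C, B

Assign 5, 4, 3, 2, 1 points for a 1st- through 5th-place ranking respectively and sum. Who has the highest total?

C

D: 8·3 + 1·5 + 9·3 + 9·1 + 3·5 + 1·3 = 83
A: 8·5 + 1·2 + 9·1 + 9·5 + 3·3 + 1·4 = 109
C: 8·4 + 1·1 + 9·4 + 9·3 + 3·4 + 1·2 = 110
E: 8·1 + 1·3 + 9·5 + 9·4 + 3·1 + 1·5 = 100
B: 8·2 + 1·4 + 9·2 + 9·2 + 3·2 + 1·1 = 63
C has the highest Borda score (110).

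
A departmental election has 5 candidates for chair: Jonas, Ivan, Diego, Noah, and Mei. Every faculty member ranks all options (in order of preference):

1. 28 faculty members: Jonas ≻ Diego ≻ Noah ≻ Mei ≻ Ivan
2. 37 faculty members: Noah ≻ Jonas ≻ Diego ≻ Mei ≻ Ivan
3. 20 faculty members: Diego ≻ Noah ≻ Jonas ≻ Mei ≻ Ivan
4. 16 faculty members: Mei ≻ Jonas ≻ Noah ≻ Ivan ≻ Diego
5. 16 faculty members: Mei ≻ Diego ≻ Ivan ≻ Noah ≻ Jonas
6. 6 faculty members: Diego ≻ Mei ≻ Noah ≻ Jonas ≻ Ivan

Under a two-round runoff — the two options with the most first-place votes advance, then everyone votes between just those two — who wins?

Round 1 first-place votes: Jonas 28, Ivan 0, Diego 26, Noah 37, Mei 32.
Noah and Mei advance.
Runoff: Noah is preferred to Mei by 85 voters; Mei by 38.
Noah wins the runoff.

Noah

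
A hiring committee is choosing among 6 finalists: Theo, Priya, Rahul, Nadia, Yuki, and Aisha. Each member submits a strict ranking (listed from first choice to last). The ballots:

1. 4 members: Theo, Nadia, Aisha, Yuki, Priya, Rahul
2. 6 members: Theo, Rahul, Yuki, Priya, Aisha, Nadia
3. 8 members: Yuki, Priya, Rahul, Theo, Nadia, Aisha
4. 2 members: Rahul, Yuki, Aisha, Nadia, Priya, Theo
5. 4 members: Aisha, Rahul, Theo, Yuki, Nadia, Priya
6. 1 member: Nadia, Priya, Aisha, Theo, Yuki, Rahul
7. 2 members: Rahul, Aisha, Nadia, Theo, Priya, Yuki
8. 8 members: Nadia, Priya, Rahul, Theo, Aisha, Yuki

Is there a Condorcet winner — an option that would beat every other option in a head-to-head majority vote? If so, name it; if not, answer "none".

none

Checking pairwise contests:
Priya beats Theo 19–16.
Nadia beats Priya 21–14.
Priya beats Rahul 21–14.
Theo beats Nadia 22–13.
Theo beats Yuki 25–10.
Theo beats Aisha 26–9.
Every option loses at least one head-to-head, so there is no Condorcet winner.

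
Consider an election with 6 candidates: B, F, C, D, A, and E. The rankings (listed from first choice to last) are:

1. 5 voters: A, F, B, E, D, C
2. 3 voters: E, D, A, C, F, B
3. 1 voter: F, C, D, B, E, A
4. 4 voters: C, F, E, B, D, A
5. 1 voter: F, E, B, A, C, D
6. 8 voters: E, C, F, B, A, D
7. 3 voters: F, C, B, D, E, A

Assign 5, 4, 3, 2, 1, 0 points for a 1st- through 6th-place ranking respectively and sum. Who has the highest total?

F

B: 5·3 + 3·0 + 1·2 + 4·2 + 1·3 + 8·2 + 3·3 = 53
F: 5·4 + 3·1 + 1·5 + 4·4 + 1·5 + 8·3 + 3·5 = 88
C: 5·0 + 3·2 + 1·4 + 4·5 + 1·1 + 8·4 + 3·4 = 75
D: 5·1 + 3·4 + 1·3 + 4·1 + 1·0 + 8·0 + 3·2 = 30
A: 5·5 + 3·3 + 1·0 + 4·0 + 1·2 + 8·1 + 3·0 = 44
E: 5·2 + 3·5 + 1·1 + 4·3 + 1·4 + 8·5 + 3·1 = 85
F has the highest Borda score (88).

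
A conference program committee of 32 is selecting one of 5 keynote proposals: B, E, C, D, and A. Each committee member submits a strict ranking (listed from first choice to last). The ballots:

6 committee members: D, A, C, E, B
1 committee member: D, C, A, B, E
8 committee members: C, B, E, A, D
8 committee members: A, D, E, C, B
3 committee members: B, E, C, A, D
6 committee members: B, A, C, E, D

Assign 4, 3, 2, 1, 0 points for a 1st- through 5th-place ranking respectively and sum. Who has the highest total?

B: 6·0 + 1·1 + 8·3 + 8·0 + 3·4 + 6·4 = 61
E: 6·1 + 1·0 + 8·2 + 8·2 + 3·3 + 6·1 = 53
C: 6·2 + 1·3 + 8·4 + 8·1 + 3·2 + 6·2 = 73
D: 6·4 + 1·4 + 8·0 + 8·3 + 3·0 + 6·0 = 52
A: 6·3 + 1·2 + 8·1 + 8·4 + 3·1 + 6·3 = 81
A has the highest Borda score (81).

A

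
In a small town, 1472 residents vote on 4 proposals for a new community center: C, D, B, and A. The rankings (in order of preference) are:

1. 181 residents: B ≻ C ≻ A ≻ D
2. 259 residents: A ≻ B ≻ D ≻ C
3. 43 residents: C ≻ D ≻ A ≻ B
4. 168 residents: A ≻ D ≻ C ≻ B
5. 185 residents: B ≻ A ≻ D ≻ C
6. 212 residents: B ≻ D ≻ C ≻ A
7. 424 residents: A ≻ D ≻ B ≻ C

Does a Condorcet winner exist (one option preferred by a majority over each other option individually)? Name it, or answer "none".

A

A vs C: 1036–436 for A.
A vs D: 1217–255 for A.
A vs B: 894–578 for A.
A beats every other option head-to-head.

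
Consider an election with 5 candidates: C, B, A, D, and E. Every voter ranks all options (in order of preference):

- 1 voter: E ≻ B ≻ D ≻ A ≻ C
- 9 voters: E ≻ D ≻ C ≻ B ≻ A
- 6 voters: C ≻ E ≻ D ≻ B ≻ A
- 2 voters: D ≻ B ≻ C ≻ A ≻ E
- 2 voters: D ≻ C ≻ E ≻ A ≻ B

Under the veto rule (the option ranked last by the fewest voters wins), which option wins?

Last-place votes: C 1, B 2, A 15, D 0, E 2.
D is ranked last by the fewest voters, so D wins.

D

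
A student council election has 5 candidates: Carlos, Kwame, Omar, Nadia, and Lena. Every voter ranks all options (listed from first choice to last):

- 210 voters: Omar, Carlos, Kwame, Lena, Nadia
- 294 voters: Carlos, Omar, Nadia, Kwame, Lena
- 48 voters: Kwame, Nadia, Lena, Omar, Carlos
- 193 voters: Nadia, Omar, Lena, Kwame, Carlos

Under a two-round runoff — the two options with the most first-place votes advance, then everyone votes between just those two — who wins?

Omar

Round 1 first-place votes: Carlos 294, Kwame 48, Omar 210, Nadia 193, Lena 0.
Carlos and Omar advance.
Runoff: Carlos is preferred to Omar by 294 voters; Omar by 451.
Omar wins the runoff.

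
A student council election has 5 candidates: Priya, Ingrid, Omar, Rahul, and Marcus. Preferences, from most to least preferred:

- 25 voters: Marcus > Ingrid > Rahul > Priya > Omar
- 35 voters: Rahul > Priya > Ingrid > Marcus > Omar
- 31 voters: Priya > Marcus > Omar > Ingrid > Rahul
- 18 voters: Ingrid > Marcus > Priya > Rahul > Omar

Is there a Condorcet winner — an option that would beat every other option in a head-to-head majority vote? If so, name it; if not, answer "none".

none

Checking pairwise contests:
Rahul beats Priya 60–49.
Priya beats Ingrid 66–43.
Priya beats Omar 109–0.
Ingrid beats Rahul 74–35.
Priya beats Marcus 66–43.
Every option loses at least one head-to-head, so there is no Condorcet winner.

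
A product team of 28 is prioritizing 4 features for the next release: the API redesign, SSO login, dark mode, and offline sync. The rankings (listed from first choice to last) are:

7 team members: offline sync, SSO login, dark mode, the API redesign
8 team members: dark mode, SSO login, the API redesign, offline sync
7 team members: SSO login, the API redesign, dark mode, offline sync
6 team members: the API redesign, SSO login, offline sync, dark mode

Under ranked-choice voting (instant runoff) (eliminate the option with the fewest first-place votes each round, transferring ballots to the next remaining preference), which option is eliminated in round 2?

Round 1: the API redesign 6, SSO login 7, dark mode 8, offline sync 7. Eliminate the API redesign.
Round 2: SSO login 13, dark mode 8, offline sync 7. Eliminate offline sync.

offline sync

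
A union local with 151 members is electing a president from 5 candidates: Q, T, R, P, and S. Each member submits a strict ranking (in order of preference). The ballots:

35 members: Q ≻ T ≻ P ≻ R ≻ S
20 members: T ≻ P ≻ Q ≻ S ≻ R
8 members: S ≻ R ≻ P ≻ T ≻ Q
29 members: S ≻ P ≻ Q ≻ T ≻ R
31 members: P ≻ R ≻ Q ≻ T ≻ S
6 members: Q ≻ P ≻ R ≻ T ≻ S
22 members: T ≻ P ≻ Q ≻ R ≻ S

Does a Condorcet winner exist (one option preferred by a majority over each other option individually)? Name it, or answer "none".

Checking pairwise contests:
P beats Q 110–41.
Q beats T 101–50.
Q beats R 112–39.
T beats P 77–74.
Q beats S 114–37.
Every option loses at least one head-to-head, so there is no Condorcet winner.

none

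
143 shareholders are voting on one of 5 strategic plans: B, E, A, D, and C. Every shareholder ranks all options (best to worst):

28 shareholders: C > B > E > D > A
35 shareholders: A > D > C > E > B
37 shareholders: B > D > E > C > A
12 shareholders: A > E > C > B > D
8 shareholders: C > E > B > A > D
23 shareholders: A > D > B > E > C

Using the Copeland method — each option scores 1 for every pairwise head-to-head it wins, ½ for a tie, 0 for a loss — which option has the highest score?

B

B: beats E, A, and D; loses to C → score 3.
E: beats A and C; loses to B and D → score 2.
A: beats D; loses to B, E, and C → score 1.
D: beats E and C; loses to B and A → score 2.
C: beats B and A; loses to E and D → score 2.
B has the best pairwise record.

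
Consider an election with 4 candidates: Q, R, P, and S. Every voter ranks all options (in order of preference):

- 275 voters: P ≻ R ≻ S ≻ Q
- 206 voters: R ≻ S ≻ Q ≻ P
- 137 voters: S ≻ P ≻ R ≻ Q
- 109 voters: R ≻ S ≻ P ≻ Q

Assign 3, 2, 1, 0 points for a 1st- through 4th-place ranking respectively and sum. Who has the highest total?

R

Q: 275·0 + 206·1 + 137·0 + 109·0 = 206
R: 275·2 + 206·3 + 137·1 + 109·3 = 1632
P: 275·3 + 206·0 + 137·2 + 109·1 = 1208
S: 275·1 + 206·2 + 137·3 + 109·2 = 1316
R has the highest Borda score (1632).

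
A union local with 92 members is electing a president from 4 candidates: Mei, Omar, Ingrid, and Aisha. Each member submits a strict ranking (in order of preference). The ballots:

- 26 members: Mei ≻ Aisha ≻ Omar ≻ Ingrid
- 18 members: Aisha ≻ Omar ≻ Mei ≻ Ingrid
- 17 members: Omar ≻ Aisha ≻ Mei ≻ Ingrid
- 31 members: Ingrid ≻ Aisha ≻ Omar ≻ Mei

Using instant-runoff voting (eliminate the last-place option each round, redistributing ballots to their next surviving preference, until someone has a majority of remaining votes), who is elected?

Aisha

Round 1: Mei 26, Omar 17, Ingrid 31, Aisha 18. Eliminate Omar.
Round 2: Mei 26, Ingrid 31, Aisha 35. Eliminate Mei.
Round 3: Ingrid 31, Aisha 61. Aisha has a majority.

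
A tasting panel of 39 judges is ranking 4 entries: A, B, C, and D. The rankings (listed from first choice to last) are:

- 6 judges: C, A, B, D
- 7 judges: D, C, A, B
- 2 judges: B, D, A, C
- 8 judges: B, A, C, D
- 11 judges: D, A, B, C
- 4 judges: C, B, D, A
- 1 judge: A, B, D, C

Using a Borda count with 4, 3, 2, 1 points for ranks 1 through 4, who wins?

A: 6·3 + 7·2 + 2·2 + 8·3 + 11·3 + 4·1 + 1·4 = 101
B: 6·2 + 7·1 + 2·4 + 8·4 + 11·2 + 4·3 + 1·3 = 96
C: 6·4 + 7·3 + 2·1 + 8·2 + 11·1 + 4·4 + 1·1 = 91
D: 6·1 + 7·4 + 2·3 + 8·1 + 11·4 + 4·2 + 1·2 = 102
D has the highest Borda score (102).

D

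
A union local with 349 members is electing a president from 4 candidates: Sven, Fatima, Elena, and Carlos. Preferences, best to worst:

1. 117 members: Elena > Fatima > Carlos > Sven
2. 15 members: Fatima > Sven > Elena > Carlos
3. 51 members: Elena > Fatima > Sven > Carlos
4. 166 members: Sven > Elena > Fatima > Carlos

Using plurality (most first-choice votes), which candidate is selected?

Elena

First-place votes: Sven 166, Fatima 15, Elena 168, Carlos 0.
Elena has the most first-place votes.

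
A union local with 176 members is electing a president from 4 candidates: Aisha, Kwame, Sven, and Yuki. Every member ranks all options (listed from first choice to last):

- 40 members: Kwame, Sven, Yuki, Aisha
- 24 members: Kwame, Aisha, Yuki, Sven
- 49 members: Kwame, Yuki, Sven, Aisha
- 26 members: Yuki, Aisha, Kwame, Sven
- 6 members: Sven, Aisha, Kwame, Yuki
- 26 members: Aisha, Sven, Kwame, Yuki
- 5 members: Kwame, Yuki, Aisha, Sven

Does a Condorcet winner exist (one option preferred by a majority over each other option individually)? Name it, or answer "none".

Kwame

Kwame vs Aisha: 118–58 for Kwame.
Kwame vs Sven: 144–32 for Kwame.
Kwame vs Yuki: 150–26 for Kwame.
Kwame beats every other option head-to-head.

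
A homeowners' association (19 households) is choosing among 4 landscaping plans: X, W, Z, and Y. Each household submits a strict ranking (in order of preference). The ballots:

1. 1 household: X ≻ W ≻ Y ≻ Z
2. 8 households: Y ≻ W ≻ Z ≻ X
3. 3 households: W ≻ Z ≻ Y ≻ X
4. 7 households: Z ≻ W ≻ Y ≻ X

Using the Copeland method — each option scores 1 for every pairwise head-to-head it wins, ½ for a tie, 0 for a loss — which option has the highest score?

W

X: loses to W, Z, and Y → score 0.
W: beats X, Z, and Y → score 3.
Z: beats X and Y; loses to W → score 2.
Y: beats X; loses to W and Z → score 1.
W has the best pairwise record.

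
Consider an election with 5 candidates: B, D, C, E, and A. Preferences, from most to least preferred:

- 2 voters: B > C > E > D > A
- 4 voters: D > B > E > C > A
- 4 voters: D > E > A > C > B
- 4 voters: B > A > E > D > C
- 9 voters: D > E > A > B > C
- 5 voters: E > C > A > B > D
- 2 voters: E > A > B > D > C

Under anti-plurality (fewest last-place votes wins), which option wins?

E

Last-place votes: B 4, D 5, C 15, E 0, A 6.
E is ranked last by the fewest voters, so E wins.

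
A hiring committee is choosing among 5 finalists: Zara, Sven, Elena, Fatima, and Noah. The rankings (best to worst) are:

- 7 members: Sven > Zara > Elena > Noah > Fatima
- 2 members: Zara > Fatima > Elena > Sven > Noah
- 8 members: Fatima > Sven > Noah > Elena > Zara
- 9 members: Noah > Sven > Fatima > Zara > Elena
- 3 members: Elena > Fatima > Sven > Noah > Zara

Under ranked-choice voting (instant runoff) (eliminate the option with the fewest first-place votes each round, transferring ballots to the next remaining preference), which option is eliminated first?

Round 1: Zara 2, Sven 7, Elena 3, Fatima 8, Noah 9. Eliminate Zara.

Zara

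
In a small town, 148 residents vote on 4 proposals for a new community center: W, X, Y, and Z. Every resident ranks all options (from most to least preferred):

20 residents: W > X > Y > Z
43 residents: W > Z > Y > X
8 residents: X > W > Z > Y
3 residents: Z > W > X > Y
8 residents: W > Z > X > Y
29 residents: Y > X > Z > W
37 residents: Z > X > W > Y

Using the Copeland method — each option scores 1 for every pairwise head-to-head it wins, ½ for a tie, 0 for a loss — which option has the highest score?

W: beats Y and Z; ties X → score 2.5.
X: beats Y; ties W; loses to Z → score 1.5.
Y: loses to W, X, and Z → score 0.
Z: beats X and Y; loses to W → score 2.
W has the best pairwise record.

W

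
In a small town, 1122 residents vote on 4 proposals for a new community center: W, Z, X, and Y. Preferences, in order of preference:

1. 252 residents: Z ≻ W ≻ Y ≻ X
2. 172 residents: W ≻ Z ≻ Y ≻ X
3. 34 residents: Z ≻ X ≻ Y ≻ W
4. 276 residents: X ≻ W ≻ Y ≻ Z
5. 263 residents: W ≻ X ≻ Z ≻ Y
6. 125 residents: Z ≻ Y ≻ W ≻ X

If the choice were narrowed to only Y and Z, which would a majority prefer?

Voters preferring Y to Z: 276; preferring Z to Y: 846.
Z wins the head-to-head.

Z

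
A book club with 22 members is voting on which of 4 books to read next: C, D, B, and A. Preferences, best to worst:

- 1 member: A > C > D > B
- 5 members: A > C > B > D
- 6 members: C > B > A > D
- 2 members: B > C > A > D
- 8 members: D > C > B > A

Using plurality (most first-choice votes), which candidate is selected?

D

First-place votes: C 6, D 8, B 2, A 6.
D has the most first-place votes.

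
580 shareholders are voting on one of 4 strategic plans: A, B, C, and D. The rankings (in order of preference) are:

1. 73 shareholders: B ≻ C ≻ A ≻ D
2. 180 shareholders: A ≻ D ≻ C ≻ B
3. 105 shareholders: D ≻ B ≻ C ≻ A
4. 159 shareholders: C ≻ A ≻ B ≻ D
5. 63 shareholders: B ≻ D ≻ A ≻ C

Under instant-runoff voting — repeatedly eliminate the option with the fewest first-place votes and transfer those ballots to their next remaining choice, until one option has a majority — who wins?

A

Round 1: A 180, B 136, C 159, D 105. Eliminate D.
Round 2: A 180, B 241, C 159. Eliminate C.
Round 3: A 339, B 241. A has a majority.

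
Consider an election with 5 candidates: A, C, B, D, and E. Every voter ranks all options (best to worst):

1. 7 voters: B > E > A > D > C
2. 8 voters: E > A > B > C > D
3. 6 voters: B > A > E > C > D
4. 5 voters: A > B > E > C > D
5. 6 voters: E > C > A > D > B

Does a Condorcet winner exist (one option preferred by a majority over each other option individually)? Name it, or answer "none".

Checking pairwise contests:
E beats A 21–11.
A beats C 26–6.
A beats B 19–13.
A beats D 32–0.
B beats E 18–14.
Every option loses at least one head-to-head, so there is no Condorcet winner.

none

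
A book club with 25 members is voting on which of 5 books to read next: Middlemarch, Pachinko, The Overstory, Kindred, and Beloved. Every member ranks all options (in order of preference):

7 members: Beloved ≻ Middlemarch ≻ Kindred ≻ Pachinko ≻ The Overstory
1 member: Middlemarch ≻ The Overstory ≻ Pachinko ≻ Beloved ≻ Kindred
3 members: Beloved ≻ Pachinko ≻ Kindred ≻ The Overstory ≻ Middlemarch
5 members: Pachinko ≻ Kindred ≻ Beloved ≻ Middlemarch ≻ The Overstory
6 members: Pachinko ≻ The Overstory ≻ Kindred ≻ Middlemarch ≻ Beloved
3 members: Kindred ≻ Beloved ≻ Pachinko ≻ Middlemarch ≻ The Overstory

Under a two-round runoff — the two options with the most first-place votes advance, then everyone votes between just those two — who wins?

Round 1 first-place votes: Middlemarch 1, Pachinko 11, The Overstory 0, Kindred 3, Beloved 10.
Pachinko and Beloved advance.
Runoff: Pachinko is preferred to Beloved by 12 voters; Beloved by 13.
Beloved wins the runoff.

Beloved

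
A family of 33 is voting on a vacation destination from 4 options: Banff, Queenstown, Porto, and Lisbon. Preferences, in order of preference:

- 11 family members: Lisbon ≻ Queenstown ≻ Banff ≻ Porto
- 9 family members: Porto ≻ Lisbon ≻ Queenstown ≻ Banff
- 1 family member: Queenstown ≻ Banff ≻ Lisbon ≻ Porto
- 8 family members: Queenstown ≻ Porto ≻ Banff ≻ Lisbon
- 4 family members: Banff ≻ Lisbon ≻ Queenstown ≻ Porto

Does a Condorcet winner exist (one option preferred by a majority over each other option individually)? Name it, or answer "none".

Checking pairwise contests:
Queenstown beats Banff 29–4.
Lisbon beats Queenstown 24–9.
Queenstown beats Porto 24–9.
Porto beats Lisbon 17–16.
Every option loses at least one head-to-head, so there is no Condorcet winner.

none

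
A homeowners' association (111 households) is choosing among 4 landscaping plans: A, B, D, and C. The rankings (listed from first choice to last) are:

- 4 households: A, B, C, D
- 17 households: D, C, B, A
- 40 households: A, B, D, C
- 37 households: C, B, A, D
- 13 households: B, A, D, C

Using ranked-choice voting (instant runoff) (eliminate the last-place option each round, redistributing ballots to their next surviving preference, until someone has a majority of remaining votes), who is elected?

A

Round 1: A 44, B 13, D 17, C 37. Eliminate B.
Round 2: A 57, D 17, C 37. A has a majority.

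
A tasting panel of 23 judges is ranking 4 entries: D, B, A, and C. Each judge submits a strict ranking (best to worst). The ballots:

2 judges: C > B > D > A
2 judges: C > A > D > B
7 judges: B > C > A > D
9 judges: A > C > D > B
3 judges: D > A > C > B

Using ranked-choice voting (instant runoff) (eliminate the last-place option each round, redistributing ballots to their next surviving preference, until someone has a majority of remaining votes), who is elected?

Round 1: D 3, B 7, A 9, C 4. Eliminate D.
Round 2: B 7, A 12, C 4. A has a majority.

A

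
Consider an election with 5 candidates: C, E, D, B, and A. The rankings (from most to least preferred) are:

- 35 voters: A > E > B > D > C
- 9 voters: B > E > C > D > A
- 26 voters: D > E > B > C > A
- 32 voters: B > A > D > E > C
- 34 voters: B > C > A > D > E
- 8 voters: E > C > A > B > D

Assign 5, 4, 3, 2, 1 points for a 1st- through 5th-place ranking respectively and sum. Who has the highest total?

C: 35·1 + 9·3 + 26·2 + 32·1 + 34·4 + 8·4 = 314
E: 35·4 + 9·4 + 26·4 + 32·2 + 34·1 + 8·5 = 418
D: 35·2 + 9·2 + 26·5 + 32·3 + 34·2 + 8·1 = 390
B: 35·3 + 9·5 + 26·3 + 32·5 + 34·5 + 8·2 = 574
A: 35·5 + 9·1 + 26·1 + 32·4 + 34·3 + 8·3 = 464
B has the highest Borda score (574).

B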